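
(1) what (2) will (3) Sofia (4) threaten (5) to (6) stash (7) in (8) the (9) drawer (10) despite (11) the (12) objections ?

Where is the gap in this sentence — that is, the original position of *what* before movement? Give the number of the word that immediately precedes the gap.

6

Underlying clause: Sofia will threaten to stash what in the drawer despite the objections.
'what' is the direct object of 'stash'. It moves to the left edge, and the trace sits right after 'stash':
What will Sofia threaten to stash ___ in the drawer despite the objections?
'stash' is word 6.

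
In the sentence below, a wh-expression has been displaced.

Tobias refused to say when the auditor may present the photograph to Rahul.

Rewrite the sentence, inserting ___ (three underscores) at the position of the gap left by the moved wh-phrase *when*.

Tobias refused to say when the auditor may present the photograph to Rahul ___.

Underlying clause: The auditor may present the photograph to Rahul when.
'when' is the temporal adjunct. The gap is right after 'Rahul'.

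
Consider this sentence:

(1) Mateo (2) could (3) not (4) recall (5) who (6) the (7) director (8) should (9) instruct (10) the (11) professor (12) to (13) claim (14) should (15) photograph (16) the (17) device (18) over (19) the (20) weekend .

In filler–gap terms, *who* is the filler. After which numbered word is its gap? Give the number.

13

Pre-movement form: The director should instruct the professor to claim who should photograph the device over the weekend.
'who' functions as the subject of the clause embedded under 'claim'. Fronting leaves a gap immediately after 'claim':
Mateo could not recall who the director should instruct the professor to claim ___ should photograph the device over the weekend.
'claim' is word 13.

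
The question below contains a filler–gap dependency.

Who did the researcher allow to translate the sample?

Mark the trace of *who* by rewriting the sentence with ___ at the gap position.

Before movement: The researcher did allow who to translate the sample.
The filler 'who' is interpreted as the direct object of 'allow'. The gap is right after 'allow'.

Who did the researcher allow ___ to translate the sample?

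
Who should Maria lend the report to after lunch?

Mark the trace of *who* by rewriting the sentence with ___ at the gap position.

Who should Maria lend the report to ___ after lunch?

Before movement: Maria should lend the report to who after lunch.
'who' is the object of the preposition 'to' (recipient of 'lend'). The gap is right after 'to'.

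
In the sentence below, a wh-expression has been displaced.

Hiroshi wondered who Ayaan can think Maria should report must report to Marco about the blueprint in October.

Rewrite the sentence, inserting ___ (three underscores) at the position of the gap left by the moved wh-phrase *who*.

Before movement: Ayaan can think Maria should report who must report to Marco about the blueprint in October.
'who' is the subject of the clause embedded under 'report'. The gap is right after 'report'.

Hiroshi wondered who Ayaan can think Maria should report ___ must report to Marco about the blueprint in October.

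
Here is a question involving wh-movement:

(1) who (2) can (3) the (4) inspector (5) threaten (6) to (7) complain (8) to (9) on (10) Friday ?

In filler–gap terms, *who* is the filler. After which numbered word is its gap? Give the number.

Pre-movement form: The inspector can threaten to complain to who on Friday.
'who' is the object of the preposition 'to'. It moves to the left edge, and the trace sits right after 'to':
Who can the inspector threaten to complain to ___ on Friday?
'to' is word 8.

8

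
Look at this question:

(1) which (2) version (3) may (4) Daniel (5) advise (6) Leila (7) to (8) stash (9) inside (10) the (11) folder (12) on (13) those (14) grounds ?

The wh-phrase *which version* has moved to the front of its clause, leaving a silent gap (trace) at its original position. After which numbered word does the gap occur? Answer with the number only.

8

Underlying clause: Daniel may advise Leila to stash which version inside the folder on those grounds.
'which version' functions as the direct object of 'stash'. It moves to the left edge, and the trace sits right after 'stash':
Which version may Daniel advise Leila to stash ___ inside the folder on those grounds?
'stash' is word 8.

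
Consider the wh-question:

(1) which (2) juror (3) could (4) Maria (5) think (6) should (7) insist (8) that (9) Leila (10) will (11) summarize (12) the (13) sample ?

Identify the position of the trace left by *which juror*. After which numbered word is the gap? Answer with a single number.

Pre-movement form: Maria could think which juror should insist that Leila will summarize the sample.
'which juror' functions as the subject of the clause embedded under 'think'. Wh-movement fronts it, leaving a gap right after 'think':
Which juror could Maria think ___ should insist that Leila will summarize the sample?
'think' is word 5.

5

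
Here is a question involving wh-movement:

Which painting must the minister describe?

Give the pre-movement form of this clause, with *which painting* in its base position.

The minister must describe which painting.

The filler 'which painting' is interpreted as the direct object of 'describe'. Fronting leaves a gap immediately after 'describe':
Which painting must the minister describe ___?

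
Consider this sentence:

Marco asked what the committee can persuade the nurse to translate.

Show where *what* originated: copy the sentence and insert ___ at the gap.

In situ: The committee can persuade the nurse to translate what.
'what' is the direct object of 'translate'. The gap is right after 'translate'.

Marco asked what the committee can persuade the nurse to translate ___.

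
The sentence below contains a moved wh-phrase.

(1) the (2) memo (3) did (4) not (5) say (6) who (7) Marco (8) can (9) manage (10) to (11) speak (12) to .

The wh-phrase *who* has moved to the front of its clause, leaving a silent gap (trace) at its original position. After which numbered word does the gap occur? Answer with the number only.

Before movement: Marco can manage to speak to who.
The filler 'who' is interpreted as the object of the preposition 'to'. It moves to the left edge, and the trace sits right after 'to':
The memo did not say who Marco can manage to speak to ___.
'to' is word 12.

12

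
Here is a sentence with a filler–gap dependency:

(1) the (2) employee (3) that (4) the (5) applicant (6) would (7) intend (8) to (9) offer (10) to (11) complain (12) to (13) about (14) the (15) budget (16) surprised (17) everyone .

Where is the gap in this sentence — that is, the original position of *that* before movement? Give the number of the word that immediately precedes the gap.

12

'that' functions as the object of the preposition 'to'. Fronting leaves a gap immediately after 'to':
The employee that the applicant would intend to offer to complain to ___ about the budget surprised everyone.
'to' is word 12.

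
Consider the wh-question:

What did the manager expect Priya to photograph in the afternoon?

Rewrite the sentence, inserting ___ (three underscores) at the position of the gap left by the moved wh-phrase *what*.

What did the manager expect Priya to photograph ___ in the afternoon?

Pre-movement form: The manager did expect Priya to photograph what in the afternoon.
The filler 'what' is interpreted as the direct object of 'photograph'. The gap is right after 'photograph'.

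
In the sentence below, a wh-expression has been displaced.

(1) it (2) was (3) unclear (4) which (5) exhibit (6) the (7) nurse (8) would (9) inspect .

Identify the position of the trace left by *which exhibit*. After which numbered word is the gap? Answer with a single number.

9

Pre-movement form: The nurse would inspect which exhibit.
'which exhibit' is the direct object of 'inspect'. Wh-movement fronts it, leaving a gap right after 'inspect':
It was unclear which exhibit the nurse would inspect ___.
'inspect' is word 9.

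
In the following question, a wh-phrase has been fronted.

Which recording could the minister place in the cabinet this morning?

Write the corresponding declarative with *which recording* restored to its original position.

'which recording' is the direct object of 'place'. Fronting leaves a gap immediately after 'place':
Which recording could the minister place ___ in the cabinet this morning?

The minister could place which recording in the cabinet this morning.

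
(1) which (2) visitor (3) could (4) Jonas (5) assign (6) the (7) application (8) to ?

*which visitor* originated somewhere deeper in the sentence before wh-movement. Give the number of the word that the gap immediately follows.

8

Underlying clause: Jonas could assign the application to which visitor.
'which visitor' is the object of the preposition 'to' (recipient of 'assign'). Fronting leaves a gap immediately after 'to':
Which visitor could Jonas assign the application to ___?
'to' is word 8.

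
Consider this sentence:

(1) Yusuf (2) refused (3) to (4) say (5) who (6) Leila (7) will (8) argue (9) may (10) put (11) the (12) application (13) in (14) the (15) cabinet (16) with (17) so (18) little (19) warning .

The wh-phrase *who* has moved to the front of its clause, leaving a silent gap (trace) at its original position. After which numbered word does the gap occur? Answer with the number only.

8

In situ: Leila will argue who may put the application in the cabinet with so little warning.
The filler 'who' is interpreted as the subject of the clause embedded under 'argue'. Fronting leaves a gap immediately after 'argue':
Yusuf refused to say who Leila will argue ___ may put the application in the cabinet with so little warning.
'argue' is word 8.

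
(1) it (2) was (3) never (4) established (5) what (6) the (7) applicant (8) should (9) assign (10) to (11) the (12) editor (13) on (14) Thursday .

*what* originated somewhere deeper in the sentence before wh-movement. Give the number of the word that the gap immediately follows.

9

Underlying clause: The applicant should assign what to the editor on Thursday.
'what' functions as the direct object of 'assign'. It moves to the left edge, and the trace sits right after 'assign':
It was never established what the applicant should assign ___ to the editor on Thursday.
'assign' is word 9.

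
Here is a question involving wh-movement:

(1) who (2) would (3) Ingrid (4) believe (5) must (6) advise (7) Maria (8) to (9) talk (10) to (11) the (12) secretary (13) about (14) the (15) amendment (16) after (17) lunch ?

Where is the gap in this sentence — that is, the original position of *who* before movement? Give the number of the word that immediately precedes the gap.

Pre-movement form: Ingrid would believe who must advise Maria to talk to the secretary about the amendment after lunch.
The filler 'who' is interpreted as the subject of the clause embedded under 'believe'. Wh-movement fronts it, leaving a gap right after 'believe':
Who would Ingrid believe ___ must advise Maria to talk to the secretary about the amendment after lunch?
'believe' is word 4.

4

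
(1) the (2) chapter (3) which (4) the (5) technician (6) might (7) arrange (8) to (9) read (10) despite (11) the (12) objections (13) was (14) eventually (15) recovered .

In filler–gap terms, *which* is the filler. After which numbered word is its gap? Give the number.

The filler 'which' is interpreted as the direct object of 'read'. It moves to the left edge, and the trace sits right after 'read':
The chapter which the technician might arrange to read ___ despite the objections was eventually recovered.
'read' is word 9.

9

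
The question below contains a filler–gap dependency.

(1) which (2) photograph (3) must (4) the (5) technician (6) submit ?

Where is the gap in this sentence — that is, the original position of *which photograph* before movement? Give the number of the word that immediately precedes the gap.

Pre-movement form: The technician must submit which photograph.
'which photograph' is the direct object of 'submit'. Fronting leaves a gap immediately after 'submit':
Which photograph must the technician submit ___?
'submit' is word 6.

6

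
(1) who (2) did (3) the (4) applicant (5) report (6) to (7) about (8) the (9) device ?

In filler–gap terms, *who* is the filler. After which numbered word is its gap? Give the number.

6

Underlying clause: The applicant did report to who about the device.
The filler 'who' is interpreted as the object of the preposition 'to'. It moves to the left edge, and the trace sits right after 'to':
Who did the applicant report to ___ about the device?
'to' is word 6.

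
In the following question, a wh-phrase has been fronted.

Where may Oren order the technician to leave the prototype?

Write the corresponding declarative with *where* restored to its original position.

Oren may order the technician to leave the prototype where.

The filler 'where' is interpreted as the locative complement of 'leave'. Wh-movement fronts it, leaving a gap right after 'prototype':
Where may Oren order the technician to leave the prototype ___?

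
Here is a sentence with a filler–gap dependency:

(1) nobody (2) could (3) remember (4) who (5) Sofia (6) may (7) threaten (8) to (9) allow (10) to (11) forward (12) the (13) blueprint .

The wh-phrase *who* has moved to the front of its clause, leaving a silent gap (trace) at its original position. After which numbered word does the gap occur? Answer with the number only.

Pre-movement form: Sofia may threaten to allow who to forward the blueprint.
'who' functions as the direct object of 'allow'. Fronting leaves a gap immediately after 'allow':
Nobody could remember who Sofia may threaten to allow ___ to forward the blueprint.
'allow' is word 9.

9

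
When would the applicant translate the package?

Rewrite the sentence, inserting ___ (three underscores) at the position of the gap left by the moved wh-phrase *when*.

When would the applicant translate the package ___?

In situ: The applicant would translate the package when.
The filler 'when' is interpreted as the temporal adjunct. The gap is right after 'package'.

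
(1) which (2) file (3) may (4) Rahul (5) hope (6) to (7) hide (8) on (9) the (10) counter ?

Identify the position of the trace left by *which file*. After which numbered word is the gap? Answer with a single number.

7

In situ: Rahul may hope to hide which file on the counter.
'which file' is the direct object of 'hide'. Wh-movement fronts it, leaving a gap right after 'hide':
Which file may Rahul hope to hide ___ on the counter?
'hide' is word 7.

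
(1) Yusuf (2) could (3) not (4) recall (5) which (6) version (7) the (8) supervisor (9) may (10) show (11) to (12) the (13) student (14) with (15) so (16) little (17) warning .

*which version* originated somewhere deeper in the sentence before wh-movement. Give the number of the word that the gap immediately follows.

Before movement: The supervisor may show which version to the student with so little warning.
The filler 'which version' is interpreted as the direct object of 'show'. Fronting leaves a gap immediately after 'show':
Yusuf could not recall which version the supervisor may show ___ to the student with so little warning.
'show' is word 10.

10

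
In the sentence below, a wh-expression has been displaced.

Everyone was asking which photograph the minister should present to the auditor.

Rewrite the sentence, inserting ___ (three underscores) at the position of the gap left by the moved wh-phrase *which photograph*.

Underlying clause: The minister should present which photograph to the auditor.
The filler 'which photograph' is interpreted as the direct object of 'present'. The gap is right after 'present'.

Everyone was asking which photograph the minister should present ___ to the auditor.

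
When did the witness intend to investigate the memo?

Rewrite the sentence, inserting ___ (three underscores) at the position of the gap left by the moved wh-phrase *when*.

Pre-movement form: The witness did intend to investigate the memo when.
'when' functions as the temporal adjunct. The gap is right after 'memo'.

When did the witness intend to investigate the memo ___?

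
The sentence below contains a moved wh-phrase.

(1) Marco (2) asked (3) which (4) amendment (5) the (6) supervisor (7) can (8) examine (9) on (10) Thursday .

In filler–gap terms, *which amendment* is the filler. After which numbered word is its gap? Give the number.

8

Before movement: The supervisor can examine which amendment on Thursday.
'which amendment' functions as the direct object of 'examine'. Fronting leaves a gap immediately after 'examine':
Marco asked which amendment the supervisor can examine ___ on Thursday.
'examine' is word 8.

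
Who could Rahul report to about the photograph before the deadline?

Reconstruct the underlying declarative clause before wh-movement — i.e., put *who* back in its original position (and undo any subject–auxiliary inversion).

Rahul could report to who about the photograph before the deadline.

The filler 'who' is interpreted as the object of the preposition 'to'. It moves to the left edge, and the trace sits right after 'to':
Who could Rahul report to ___ about the photograph before the deadline?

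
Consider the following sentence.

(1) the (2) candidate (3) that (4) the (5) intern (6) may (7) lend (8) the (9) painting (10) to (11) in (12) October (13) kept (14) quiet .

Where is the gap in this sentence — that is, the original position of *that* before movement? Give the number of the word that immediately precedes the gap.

'that' functions as the object of the preposition 'to' (recipient of 'lend'). Fronting leaves a gap immediately after 'to':
The candidate that the intern may lend the painting to ___ in October kept quiet.
'to' is word 10.

10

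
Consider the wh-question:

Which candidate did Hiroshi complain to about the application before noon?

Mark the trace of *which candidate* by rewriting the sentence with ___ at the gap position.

Which candidate did Hiroshi complain to ___ about the application before noon?

Pre-movement form: Hiroshi did complain to which candidate about the application before noon.
'which candidate' functions as the object of the preposition 'to'. The gap is right after 'to'.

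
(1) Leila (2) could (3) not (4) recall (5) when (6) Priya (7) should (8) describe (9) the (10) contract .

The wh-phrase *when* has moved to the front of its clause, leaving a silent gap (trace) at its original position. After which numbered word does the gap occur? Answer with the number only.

10

Pre-movement form: Priya should describe the contract when.
The filler 'when' is interpreted as the temporal adjunct. Wh-movement fronts it, leaving a gap right after 'contract':
Leila could not recall when Priya should describe the contract ___.
'contract' is word 10.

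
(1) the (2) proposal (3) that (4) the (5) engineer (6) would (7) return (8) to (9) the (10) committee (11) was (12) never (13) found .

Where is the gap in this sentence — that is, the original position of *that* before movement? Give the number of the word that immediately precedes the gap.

7

The filler 'that' is interpreted as the direct object of 'return'. It moves to the left edge, and the trace sits right after 'return':
The proposal that the engineer would return ___ to the committee was never found.
'return' is word 7.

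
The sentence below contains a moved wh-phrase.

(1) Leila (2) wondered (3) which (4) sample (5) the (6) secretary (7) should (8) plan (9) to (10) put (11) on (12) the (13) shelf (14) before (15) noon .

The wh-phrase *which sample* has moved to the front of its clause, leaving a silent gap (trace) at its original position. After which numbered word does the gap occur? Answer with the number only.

10

Pre-movement form: The secretary should plan to put which sample on the shelf before noon.
'which sample' functions as the direct object of 'put'. It moves to the left edge, and the trace sits right after 'put':
Leila wondered which sample the secretary should plan to put ___ on the shelf before noon.
'put' is word 10.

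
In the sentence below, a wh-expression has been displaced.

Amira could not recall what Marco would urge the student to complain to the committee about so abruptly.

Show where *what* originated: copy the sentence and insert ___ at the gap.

Amira could not recall what Marco would urge the student to complain to the committee about ___ so abruptly.

Pre-movement form: Marco would urge the student to complain to the committee about what so abruptly.
'what' is the object of the preposition 'about'. The gap is right after 'about'.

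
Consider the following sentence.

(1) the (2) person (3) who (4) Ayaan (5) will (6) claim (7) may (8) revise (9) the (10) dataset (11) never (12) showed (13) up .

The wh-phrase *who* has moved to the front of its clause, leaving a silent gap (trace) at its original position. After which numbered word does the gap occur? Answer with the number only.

'who' functions as the subject of the clause embedded under 'claim'. It moves to the left edge, and the trace sits right after 'claim':
The person who Ayaan will claim ___ may revise the dataset never showed up.
'claim' is word 6.

6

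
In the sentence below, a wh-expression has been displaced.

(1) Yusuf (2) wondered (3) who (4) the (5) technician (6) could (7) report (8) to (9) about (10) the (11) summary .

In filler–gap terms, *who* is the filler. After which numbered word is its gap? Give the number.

8

Pre-movement form: The technician could report to who about the summary.
The filler 'who' is interpreted as the object of the preposition 'to'. It moves to the left edge, and the trace sits right after 'to':
Yusuf wondered who the technician could report to ___ about the summary.
'to' is word 8.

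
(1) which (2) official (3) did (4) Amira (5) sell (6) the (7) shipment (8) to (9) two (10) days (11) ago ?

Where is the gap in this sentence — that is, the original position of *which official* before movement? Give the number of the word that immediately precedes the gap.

8

Pre-movement form: Amira did sell the shipment to which official two days ago.
'which official' functions as the object of the preposition 'to' (recipient of 'sell'). Wh-movement fronts it, leaving a gap right after 'to':
Which official did Amira sell the shipment to ___ two days ago?
'to' is word 8.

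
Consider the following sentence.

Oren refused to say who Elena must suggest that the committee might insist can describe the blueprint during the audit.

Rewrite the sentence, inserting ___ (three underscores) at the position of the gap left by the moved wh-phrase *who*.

Oren refused to say who Elena must suggest that the committee might insist ___ can describe the blueprint during the audit.

Pre-movement form: Elena must suggest that the committee might insist who can describe the blueprint during the audit.
'who' is the subject of the clause embedded under 'insist'. The gap is right after 'insist'.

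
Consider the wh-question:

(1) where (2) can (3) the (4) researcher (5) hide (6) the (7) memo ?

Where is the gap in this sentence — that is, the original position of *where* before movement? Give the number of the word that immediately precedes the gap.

Underlying clause: The researcher can hide the memo where.
'where' is the locative complement of 'hide'. Wh-movement fronts it, leaving a gap right after 'memo':
Where can the researcher hide the memo ___?
'memo' is word 7.

7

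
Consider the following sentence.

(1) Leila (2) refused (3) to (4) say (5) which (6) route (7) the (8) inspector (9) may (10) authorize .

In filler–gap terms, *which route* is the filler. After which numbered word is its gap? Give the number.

10

In situ: The inspector may authorize which route.
The filler 'which route' is interpreted as the direct object of 'authorize'. It moves to the left edge, and the trace sits right after 'authorize':
Leila refused to say which route the inspector may authorize ___.
'authorize' is word 10.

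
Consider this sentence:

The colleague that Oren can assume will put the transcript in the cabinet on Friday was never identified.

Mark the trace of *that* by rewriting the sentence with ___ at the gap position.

The colleague that Oren can assume ___ will put the transcript in the cabinet on Friday was never identified.

'that' functions as the subject of the clause embedded under 'assume'. The gap is right after 'assume'.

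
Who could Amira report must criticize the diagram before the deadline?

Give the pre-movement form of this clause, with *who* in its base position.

The filler 'who' is interpreted as the subject of the clause embedded under 'report'. It moves to the left edge, and the trace sits right after 'report':
Who could Amira report ___ must criticize the diagram before the deadline?

Amira could report who must criticize the diagram before the deadline.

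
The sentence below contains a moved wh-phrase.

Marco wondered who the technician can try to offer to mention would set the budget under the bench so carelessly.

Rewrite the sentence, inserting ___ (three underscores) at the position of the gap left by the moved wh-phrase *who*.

Before movement: The technician can try to offer to mention who would set the budget under the bench so carelessly.
'who' is the subject of the clause embedded under 'mention'. The gap is right after 'mention'.

Marco wondered who the technician can try to offer to mention ___ would set the budget under the bench so carelessly.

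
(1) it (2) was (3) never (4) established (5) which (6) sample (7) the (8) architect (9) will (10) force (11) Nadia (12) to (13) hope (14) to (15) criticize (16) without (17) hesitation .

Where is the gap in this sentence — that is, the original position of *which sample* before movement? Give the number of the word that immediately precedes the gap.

15

In situ: The architect will force Nadia to hope to criticize which sample without hesitation.
'which sample' is the direct object of 'criticize'. Wh-movement fronts it, leaving a gap right after 'criticize':
It was never established which sample the architect will force Nadia to hope to criticize ___ without hesitation.
'criticize' is word 15.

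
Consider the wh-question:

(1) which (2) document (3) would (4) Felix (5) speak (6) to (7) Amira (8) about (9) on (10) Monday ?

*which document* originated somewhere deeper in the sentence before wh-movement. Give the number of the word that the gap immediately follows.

8

Underlying clause: Felix would speak to Amira about which document on Monday.
'which document' functions as the object of the preposition 'about'. It moves to the left edge, and the trace sits right after 'about':
Which document would Felix speak to Amira about ___ on Monday?
'about' is word 8.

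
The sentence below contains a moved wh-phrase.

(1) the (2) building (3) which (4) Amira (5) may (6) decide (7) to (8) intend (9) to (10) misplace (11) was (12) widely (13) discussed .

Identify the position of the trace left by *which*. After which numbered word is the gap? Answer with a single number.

'which' is the direct object of 'misplace'. Fronting leaves a gap immediately after 'misplace':
The building which Amira may decide to intend to misplace ___ was widely discussed.
'misplace' is word 10.

10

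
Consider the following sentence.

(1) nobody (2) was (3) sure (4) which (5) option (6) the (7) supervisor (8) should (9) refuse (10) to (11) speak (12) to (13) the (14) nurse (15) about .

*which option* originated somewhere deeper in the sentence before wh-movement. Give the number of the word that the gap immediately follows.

15

In situ: The supervisor should refuse to speak to the nurse about which option.
'which option' functions as the object of the preposition 'about'. Wh-movement fronts it, leaving a gap right after 'about':
Nobody was sure which option the supervisor should refuse to speak to the nurse about ___.
'about' is word 15.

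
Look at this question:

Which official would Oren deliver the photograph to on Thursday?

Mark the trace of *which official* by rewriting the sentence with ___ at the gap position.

Which official would Oren deliver the photograph to ___ on Thursday?

Before movement: Oren would deliver the photograph to which official on Thursday.
'which official' functions as the object of the preposition 'to' (recipient of 'deliver'). The gap is right after 'to'.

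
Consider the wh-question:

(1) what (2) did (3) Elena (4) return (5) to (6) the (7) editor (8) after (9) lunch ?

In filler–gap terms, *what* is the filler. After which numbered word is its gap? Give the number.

4

Pre-movement form: Elena did return what to the editor after lunch.
'what' functions as the direct object of 'return'. Fronting leaves a gap immediately after 'return':
What did Elena return ___ to the editor after lunch?
'return' is word 4.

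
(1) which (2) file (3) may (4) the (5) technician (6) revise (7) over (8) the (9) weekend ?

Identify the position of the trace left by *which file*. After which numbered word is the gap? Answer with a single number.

Pre-movement form: The technician may revise which file over the weekend.
The filler 'which file' is interpreted as the direct object of 'revise'. It moves to the left edge, and the trace sits right after 'revise':
Which file may the technician revise ___ over the weekend?
'revise' is word 6.

6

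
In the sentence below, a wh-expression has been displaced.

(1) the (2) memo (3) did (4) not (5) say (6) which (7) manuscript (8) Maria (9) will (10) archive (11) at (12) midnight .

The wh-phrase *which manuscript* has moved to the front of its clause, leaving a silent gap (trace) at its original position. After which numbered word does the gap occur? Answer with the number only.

10

Pre-movement form: Maria will archive which manuscript at midnight.
The filler 'which manuscript' is interpreted as the direct object of 'archive'. Wh-movement fronts it, leaving a gap right after 'archive':
The memo did not say which manuscript Maria will archive ___ at midnight.
'archive' is word 10.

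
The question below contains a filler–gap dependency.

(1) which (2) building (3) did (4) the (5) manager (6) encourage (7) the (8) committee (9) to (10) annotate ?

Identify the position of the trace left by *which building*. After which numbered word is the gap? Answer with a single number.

10

Before movement: The manager did encourage the committee to annotate which building.
The filler 'which building' is interpreted as the direct object of 'annotate'. Fronting leaves a gap immediately after 'annotate':
Which building did the manager encourage the committee to annotate ___?
'annotate' is word 10.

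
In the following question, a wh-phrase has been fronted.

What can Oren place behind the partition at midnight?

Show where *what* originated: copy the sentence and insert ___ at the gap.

Pre-movement form: Oren can place what behind the partition at midnight.
'what' is the direct object of 'place'. The gap is right after 'place'.

What can Oren place ___ behind the partition at midnight?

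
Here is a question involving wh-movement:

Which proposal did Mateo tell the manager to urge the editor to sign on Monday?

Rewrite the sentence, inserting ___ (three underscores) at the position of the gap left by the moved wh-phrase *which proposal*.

Underlying clause: Mateo did tell the manager to urge the editor to sign which proposal on Monday.
'which proposal' functions as the direct object of 'sign'. The gap is right after 'sign'.

Which proposal did Mateo tell the manager to urge the editor to sign ___ on Monday?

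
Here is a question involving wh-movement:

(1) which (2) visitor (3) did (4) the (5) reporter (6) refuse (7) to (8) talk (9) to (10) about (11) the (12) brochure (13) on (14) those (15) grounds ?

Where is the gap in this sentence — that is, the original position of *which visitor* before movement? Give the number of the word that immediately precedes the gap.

9

Pre-movement form: The reporter did refuse to talk to which visitor about the brochure on those grounds.
The filler 'which visitor' is interpreted as the object of the preposition 'to'. Fronting leaves a gap immediately after 'to':
Which visitor did the reporter refuse to talk to ___ about the brochure on those grounds?
'to' is word 9.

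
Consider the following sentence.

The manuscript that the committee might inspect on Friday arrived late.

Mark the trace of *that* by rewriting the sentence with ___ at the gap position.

The manuscript that the committee might inspect ___ on Friday arrived late.

'that' functions as the direct object of 'inspect'. The gap is right after 'inspect'.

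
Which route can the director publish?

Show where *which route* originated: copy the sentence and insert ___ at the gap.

Which route can the director publish ___?

Before movement: The director can publish which route.
The filler 'which route' is interpreted as the direct object of 'publish'. The gap is right after 'publish'.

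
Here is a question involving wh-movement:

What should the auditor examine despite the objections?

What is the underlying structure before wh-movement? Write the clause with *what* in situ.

'what' functions as the direct object of 'examine'. Fronting leaves a gap immediately after 'examine':
What should the auditor examine ___ despite the objections?

The auditor should examine what despite the objections.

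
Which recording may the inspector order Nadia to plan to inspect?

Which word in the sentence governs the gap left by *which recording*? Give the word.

inspect

Pre-movement form: The inspector may order Nadia to plan to inspect which recording.
'which recording' functions as the direct object of 'inspect'. Wh-movement fronts it, leaving a gap right after 'inspect':
Which recording may the inspector order Nadia to plan to inspect ___?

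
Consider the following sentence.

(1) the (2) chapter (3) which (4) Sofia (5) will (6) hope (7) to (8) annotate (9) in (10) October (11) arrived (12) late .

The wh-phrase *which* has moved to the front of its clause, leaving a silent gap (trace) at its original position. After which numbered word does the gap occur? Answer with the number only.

8

'which' is the direct object of 'annotate'. It moves to the left edge, and the trace sits right after 'annotate':
The chapter which Sofia will hope to annotate ___ in October arrived late.
'annotate' is word 8.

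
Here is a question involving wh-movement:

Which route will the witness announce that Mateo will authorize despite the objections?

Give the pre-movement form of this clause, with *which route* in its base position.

The witness will announce that Mateo will authorize which route despite the objections.

'which route' is the direct object of 'authorize'. Wh-movement fronts it, leaving a gap right after 'authorize':
Which route will the witness announce that Mateo will authorize ___ despite the objections?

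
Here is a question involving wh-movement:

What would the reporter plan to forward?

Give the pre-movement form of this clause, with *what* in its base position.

'what' is the direct object of 'forward'. It moves to the left edge, and the trace sits right after 'forward':
What would the reporter plan to forward ___?

The reporter would plan to forward what.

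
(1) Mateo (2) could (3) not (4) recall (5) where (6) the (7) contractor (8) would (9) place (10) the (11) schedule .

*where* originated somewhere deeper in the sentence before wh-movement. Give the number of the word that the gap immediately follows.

Before movement: The contractor would place the schedule where.
The filler 'where' is interpreted as the locative complement of 'place'. It moves to the left edge, and the trace sits right after 'schedule':
Mateo could not recall where the contractor would place the schedule ___.
'schedule' is word 11.

11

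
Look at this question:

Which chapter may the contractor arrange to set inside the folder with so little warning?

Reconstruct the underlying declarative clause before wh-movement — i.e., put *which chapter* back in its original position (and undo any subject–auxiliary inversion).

The contractor may arrange to set which chapter inside the folder with so little warning.

'which chapter' functions as the direct object of 'set'. It moves to the left edge, and the trace sits right after 'set':
Which chapter may the contractor arrange to set ___ inside the folder with so little warning?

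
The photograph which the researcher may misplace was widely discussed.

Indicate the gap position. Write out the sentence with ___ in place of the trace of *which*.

The photograph which the researcher may misplace ___ was widely discussed.

The filler 'which' is interpreted as the direct object of 'misplace'. The gap is right after 'misplace'.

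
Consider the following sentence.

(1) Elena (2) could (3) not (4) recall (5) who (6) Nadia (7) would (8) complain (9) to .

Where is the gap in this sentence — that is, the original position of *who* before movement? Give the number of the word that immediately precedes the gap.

9

In situ: Nadia would complain to who.
The filler 'who' is interpreted as the object of the preposition 'to'. Fronting leaves a gap immediately after 'to':
Elena could not recall who Nadia would complain to ___.
'to' is word 9.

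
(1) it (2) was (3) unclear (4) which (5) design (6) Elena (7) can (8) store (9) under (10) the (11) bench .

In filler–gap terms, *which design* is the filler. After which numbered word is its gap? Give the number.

Before movement: Elena can store which design under the bench.
The filler 'which design' is interpreted as the direct object of 'store'. Fronting leaves a gap immediately after 'store':
It was unclear which design Elena can store ___ under the bench.
'store' is word 8.

8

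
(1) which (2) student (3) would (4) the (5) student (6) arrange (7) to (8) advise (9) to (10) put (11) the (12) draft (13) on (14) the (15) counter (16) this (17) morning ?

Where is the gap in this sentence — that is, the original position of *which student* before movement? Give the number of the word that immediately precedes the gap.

8

Underlying clause: The student would arrange to advise which student to put the draft on the counter this morning.
'which student' functions as the direct object of 'advise'. It moves to the left edge, and the trace sits right after 'advise':
Which student would the student arrange to advise ___ to put the draft on the counter this morning?
'advise' is word 8.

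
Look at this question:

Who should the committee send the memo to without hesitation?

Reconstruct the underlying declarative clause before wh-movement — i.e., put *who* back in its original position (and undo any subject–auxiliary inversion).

The committee should send the memo to who without hesitation.

'who' is the object of the preposition 'to' (recipient of 'send'). Wh-movement fronts it, leaving a gap right after 'to':
Who should the committee send the memo to ___ without hesitation?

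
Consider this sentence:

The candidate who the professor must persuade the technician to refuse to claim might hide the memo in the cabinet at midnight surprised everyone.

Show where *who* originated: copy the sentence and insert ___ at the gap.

The filler 'who' is interpreted as the subject of the clause embedded under 'claim'. The gap is right after 'claim'.

The candidate who the professor must persuade the technician to refuse to claim ___ might hide the memo in the cabinet at midnight surprised everyone.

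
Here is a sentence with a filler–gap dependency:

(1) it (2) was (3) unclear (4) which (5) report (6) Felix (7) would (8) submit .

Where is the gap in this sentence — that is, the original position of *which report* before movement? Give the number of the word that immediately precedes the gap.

8

Underlying clause: Felix would submit which report.
The filler 'which report' is interpreted as the direct object of 'submit'. Fronting leaves a gap immediately after 'submit':
It was unclear which report Felix would submit ___.
'submit' is word 8.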